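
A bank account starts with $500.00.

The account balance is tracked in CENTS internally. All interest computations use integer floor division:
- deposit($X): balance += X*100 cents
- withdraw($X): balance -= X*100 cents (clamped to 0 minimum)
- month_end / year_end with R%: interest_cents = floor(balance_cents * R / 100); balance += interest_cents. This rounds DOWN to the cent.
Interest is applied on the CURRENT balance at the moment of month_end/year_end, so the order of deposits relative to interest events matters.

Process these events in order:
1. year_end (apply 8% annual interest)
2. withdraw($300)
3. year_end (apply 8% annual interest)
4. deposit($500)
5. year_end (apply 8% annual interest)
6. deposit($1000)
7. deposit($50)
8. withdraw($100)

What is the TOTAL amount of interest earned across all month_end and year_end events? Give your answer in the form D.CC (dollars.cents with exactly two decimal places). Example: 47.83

After 1 (year_end (apply 8% annual interest)): balance=$540.00 total_interest=$40.00
After 2 (withdraw($300)): balance=$240.00 total_interest=$40.00
After 3 (year_end (apply 8% annual interest)): balance=$259.20 total_interest=$59.20
After 4 (deposit($500)): balance=$759.20 total_interest=$59.20
After 5 (year_end (apply 8% annual interest)): balance=$819.93 total_interest=$119.93
After 6 (deposit($1000)): balance=$1819.93 total_interest=$119.93
After 7 (deposit($50)): balance=$1869.93 total_interest=$119.93
After 8 (withdraw($100)): balance=$1769.93 total_interest=$119.93

Answer: 119.93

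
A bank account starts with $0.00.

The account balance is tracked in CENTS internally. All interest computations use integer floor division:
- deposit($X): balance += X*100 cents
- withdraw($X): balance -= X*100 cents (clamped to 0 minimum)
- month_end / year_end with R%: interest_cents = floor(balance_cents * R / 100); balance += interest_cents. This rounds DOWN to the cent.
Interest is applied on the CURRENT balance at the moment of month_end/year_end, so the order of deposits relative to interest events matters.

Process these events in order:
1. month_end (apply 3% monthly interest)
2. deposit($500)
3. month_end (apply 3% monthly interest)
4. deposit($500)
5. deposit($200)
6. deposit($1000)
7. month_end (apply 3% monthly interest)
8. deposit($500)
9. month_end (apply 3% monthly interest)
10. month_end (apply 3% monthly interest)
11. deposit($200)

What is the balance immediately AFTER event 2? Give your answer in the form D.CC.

Answer: 500.00

Derivation:
After 1 (month_end (apply 3% monthly interest)): balance=$0.00 total_interest=$0.00
After 2 (deposit($500)): balance=$500.00 total_interest=$0.00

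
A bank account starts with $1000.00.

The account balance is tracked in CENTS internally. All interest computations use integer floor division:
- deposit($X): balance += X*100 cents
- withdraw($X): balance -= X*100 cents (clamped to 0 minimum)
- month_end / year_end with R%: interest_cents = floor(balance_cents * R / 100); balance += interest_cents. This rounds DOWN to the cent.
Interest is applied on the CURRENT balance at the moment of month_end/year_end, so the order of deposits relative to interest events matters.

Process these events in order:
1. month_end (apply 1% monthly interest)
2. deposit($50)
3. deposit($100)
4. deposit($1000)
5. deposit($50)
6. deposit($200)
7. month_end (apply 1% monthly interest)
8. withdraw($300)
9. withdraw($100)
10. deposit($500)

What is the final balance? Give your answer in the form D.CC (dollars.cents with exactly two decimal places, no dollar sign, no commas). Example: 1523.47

Answer: 2534.10

Derivation:
After 1 (month_end (apply 1% monthly interest)): balance=$1010.00 total_interest=$10.00
After 2 (deposit($50)): balance=$1060.00 total_interest=$10.00
After 3 (deposit($100)): balance=$1160.00 total_interest=$10.00
After 4 (deposit($1000)): balance=$2160.00 total_interest=$10.00
After 5 (deposit($50)): balance=$2210.00 total_interest=$10.00
After 6 (deposit($200)): balance=$2410.00 total_interest=$10.00
After 7 (month_end (apply 1% monthly interest)): balance=$2434.10 total_interest=$34.10
After 8 (withdraw($300)): balance=$2134.10 total_interest=$34.10
After 9 (withdraw($100)): balance=$2034.10 total_interest=$34.10
After 10 (deposit($500)): balance=$2534.10 total_interest=$34.10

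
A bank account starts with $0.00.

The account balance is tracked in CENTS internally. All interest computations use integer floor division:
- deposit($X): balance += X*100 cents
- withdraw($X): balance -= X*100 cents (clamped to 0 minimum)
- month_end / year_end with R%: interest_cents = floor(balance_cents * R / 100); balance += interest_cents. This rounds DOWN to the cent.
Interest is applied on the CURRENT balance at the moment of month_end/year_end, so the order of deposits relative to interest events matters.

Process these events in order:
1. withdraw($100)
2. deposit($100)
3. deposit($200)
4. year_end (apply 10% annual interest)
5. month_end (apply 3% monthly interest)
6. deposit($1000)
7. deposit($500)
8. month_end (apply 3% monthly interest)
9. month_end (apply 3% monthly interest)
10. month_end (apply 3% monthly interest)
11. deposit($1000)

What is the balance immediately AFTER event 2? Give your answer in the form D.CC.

Answer: 100.00

Derivation:
After 1 (withdraw($100)): balance=$0.00 total_interest=$0.00
After 2 (deposit($100)): balance=$100.00 total_interest=$0.00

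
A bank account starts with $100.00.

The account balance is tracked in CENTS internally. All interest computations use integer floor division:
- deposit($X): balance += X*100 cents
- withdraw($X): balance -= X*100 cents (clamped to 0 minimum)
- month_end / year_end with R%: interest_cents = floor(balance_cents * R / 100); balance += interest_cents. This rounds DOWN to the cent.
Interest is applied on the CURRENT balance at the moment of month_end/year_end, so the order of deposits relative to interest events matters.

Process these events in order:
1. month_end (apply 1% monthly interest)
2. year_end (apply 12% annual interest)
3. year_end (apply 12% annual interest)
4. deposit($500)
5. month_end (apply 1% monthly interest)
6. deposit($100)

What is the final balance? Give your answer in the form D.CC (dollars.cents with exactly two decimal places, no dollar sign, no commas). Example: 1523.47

After 1 (month_end (apply 1% monthly interest)): balance=$101.00 total_interest=$1.00
After 2 (year_end (apply 12% annual interest)): balance=$113.12 total_interest=$13.12
After 3 (year_end (apply 12% annual interest)): balance=$126.69 total_interest=$26.69
After 4 (deposit($500)): balance=$626.69 total_interest=$26.69
After 5 (month_end (apply 1% monthly interest)): balance=$632.95 total_interest=$32.95
After 6 (deposit($100)): balance=$732.95 total_interest=$32.95

Answer: 732.95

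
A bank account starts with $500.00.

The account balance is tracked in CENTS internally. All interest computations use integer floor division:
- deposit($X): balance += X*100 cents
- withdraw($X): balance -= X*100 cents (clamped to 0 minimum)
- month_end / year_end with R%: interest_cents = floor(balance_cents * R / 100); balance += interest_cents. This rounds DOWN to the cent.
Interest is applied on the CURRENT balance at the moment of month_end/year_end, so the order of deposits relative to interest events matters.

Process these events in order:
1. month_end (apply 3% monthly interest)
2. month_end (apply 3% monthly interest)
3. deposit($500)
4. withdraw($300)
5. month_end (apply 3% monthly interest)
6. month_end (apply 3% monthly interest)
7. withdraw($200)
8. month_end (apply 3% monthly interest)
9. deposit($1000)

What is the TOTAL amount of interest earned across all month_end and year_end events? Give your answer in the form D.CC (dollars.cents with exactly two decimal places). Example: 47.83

Answer: 92.17

Derivation:
After 1 (month_end (apply 3% monthly interest)): balance=$515.00 total_interest=$15.00
After 2 (month_end (apply 3% monthly interest)): balance=$530.45 total_interest=$30.45
After 3 (deposit($500)): balance=$1030.45 total_interest=$30.45
After 4 (withdraw($300)): balance=$730.45 total_interest=$30.45
After 5 (month_end (apply 3% monthly interest)): balance=$752.36 total_interest=$52.36
After 6 (month_end (apply 3% monthly interest)): balance=$774.93 total_interest=$74.93
After 7 (withdraw($200)): balance=$574.93 total_interest=$74.93
After 8 (month_end (apply 3% monthly interest)): balance=$592.17 total_interest=$92.17
After 9 (deposit($1000)): balance=$1592.17 total_interest=$92.17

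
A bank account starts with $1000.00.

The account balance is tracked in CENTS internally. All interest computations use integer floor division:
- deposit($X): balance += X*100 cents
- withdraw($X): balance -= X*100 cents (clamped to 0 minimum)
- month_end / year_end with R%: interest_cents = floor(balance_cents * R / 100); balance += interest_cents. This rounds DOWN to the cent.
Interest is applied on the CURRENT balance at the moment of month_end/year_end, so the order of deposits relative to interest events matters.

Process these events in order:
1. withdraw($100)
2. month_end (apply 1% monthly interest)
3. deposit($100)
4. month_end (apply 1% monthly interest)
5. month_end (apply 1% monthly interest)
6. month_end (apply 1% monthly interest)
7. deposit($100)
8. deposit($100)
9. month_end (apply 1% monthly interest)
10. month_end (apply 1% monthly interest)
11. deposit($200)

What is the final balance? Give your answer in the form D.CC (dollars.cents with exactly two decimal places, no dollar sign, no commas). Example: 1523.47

After 1 (withdraw($100)): balance=$900.00 total_interest=$0.00
After 2 (month_end (apply 1% monthly interest)): balance=$909.00 total_interest=$9.00
After 3 (deposit($100)): balance=$1009.00 total_interest=$9.00
After 4 (month_end (apply 1% monthly interest)): balance=$1019.09 total_interest=$19.09
After 5 (month_end (apply 1% monthly interest)): balance=$1029.28 total_interest=$29.28
After 6 (month_end (apply 1% monthly interest)): balance=$1039.57 total_interest=$39.57
After 7 (deposit($100)): balance=$1139.57 total_interest=$39.57
After 8 (deposit($100)): balance=$1239.57 total_interest=$39.57
After 9 (month_end (apply 1% monthly interest)): balance=$1251.96 total_interest=$51.96
After 10 (month_end (apply 1% monthly interest)): balance=$1264.47 total_interest=$64.47
After 11 (deposit($200)): balance=$1464.47 total_interest=$64.47

Answer: 1464.47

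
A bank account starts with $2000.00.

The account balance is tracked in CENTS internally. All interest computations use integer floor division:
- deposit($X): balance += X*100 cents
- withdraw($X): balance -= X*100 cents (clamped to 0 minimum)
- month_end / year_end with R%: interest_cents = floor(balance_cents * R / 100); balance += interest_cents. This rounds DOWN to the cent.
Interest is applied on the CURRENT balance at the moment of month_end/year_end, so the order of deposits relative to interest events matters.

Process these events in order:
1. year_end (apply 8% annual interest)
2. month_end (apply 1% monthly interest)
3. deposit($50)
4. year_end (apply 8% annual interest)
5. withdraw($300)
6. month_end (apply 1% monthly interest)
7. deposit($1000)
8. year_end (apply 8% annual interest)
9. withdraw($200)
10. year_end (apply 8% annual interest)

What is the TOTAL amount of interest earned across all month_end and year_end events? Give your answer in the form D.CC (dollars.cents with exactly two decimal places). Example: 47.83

Answer: 886.24

Derivation:
After 1 (year_end (apply 8% annual interest)): balance=$2160.00 total_interest=$160.00
After 2 (month_end (apply 1% monthly interest)): balance=$2181.60 total_interest=$181.60
After 3 (deposit($50)): balance=$2231.60 total_interest=$181.60
After 4 (year_end (apply 8% annual interest)): balance=$2410.12 total_interest=$360.12
After 5 (withdraw($300)): balance=$2110.12 total_interest=$360.12
After 6 (month_end (apply 1% monthly interest)): balance=$2131.22 total_interest=$381.22
After 7 (deposit($1000)): balance=$3131.22 total_interest=$381.22
After 8 (year_end (apply 8% annual interest)): balance=$3381.71 total_interest=$631.71
After 9 (withdraw($200)): balance=$3181.71 total_interest=$631.71
After 10 (year_end (apply 8% annual interest)): balance=$3436.24 total_interest=$886.24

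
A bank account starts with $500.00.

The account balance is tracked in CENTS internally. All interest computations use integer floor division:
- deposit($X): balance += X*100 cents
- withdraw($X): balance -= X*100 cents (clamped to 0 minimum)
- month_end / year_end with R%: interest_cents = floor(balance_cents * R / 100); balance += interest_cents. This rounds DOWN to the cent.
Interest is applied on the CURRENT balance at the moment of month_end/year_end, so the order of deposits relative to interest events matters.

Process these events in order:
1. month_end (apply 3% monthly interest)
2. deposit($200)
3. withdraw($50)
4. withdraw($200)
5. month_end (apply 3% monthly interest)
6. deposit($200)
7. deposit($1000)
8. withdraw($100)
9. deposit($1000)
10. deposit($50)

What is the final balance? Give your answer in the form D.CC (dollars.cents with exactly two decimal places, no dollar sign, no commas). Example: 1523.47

Answer: 2628.95

Derivation:
After 1 (month_end (apply 3% monthly interest)): balance=$515.00 total_interest=$15.00
After 2 (deposit($200)): balance=$715.00 total_interest=$15.00
After 3 (withdraw($50)): balance=$665.00 total_interest=$15.00
After 4 (withdraw($200)): balance=$465.00 total_interest=$15.00
After 5 (month_end (apply 3% monthly interest)): balance=$478.95 total_interest=$28.95
After 6 (deposit($200)): balance=$678.95 total_interest=$28.95
After 7 (deposit($1000)): balance=$1678.95 total_interest=$28.95
After 8 (withdraw($100)): balance=$1578.95 total_interest=$28.95
After 9 (deposit($1000)): balance=$2578.95 total_interest=$28.95
After 10 (deposit($50)): balance=$2628.95 total_interest=$28.95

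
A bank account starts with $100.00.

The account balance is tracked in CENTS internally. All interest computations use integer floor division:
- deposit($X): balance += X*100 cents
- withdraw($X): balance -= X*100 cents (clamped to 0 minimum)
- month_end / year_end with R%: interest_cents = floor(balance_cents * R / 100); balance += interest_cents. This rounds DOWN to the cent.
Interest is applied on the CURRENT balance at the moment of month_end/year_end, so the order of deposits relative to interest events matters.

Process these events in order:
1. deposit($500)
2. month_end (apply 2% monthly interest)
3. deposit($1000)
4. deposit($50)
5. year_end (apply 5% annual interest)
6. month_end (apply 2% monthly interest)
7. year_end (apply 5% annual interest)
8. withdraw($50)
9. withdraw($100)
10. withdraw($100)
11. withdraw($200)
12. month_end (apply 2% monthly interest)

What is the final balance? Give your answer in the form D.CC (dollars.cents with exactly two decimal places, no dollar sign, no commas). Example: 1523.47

After 1 (deposit($500)): balance=$600.00 total_interest=$0.00
After 2 (month_end (apply 2% monthly interest)): balance=$612.00 total_interest=$12.00
After 3 (deposit($1000)): balance=$1612.00 total_interest=$12.00
After 4 (deposit($50)): balance=$1662.00 total_interest=$12.00
After 5 (year_end (apply 5% annual interest)): balance=$1745.10 total_interest=$95.10
After 6 (month_end (apply 2% monthly interest)): balance=$1780.00 total_interest=$130.00
After 7 (year_end (apply 5% annual interest)): balance=$1869.00 total_interest=$219.00
After 8 (withdraw($50)): balance=$1819.00 total_interest=$219.00
After 9 (withdraw($100)): balance=$1719.00 total_interest=$219.00
After 10 (withdraw($100)): balance=$1619.00 total_interest=$219.00
After 11 (withdraw($200)): balance=$1419.00 total_interest=$219.00
After 12 (month_end (apply 2% monthly interest)): balance=$1447.38 total_interest=$247.38

Answer: 1447.38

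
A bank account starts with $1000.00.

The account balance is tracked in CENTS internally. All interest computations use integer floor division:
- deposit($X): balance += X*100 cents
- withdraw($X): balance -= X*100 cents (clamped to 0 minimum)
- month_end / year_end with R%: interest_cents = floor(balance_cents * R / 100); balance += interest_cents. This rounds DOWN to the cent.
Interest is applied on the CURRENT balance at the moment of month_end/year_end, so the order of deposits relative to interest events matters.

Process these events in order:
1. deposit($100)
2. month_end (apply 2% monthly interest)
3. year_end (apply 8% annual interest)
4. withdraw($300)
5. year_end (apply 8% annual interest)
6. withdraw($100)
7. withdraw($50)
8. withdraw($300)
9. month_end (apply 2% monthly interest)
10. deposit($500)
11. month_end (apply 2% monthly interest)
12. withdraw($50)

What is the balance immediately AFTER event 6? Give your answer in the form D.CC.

After 1 (deposit($100)): balance=$1100.00 total_interest=$0.00
After 2 (month_end (apply 2% monthly interest)): balance=$1122.00 total_interest=$22.00
After 3 (year_end (apply 8% annual interest)): balance=$1211.76 total_interest=$111.76
After 4 (withdraw($300)): balance=$911.76 total_interest=$111.76
After 5 (year_end (apply 8% annual interest)): balance=$984.70 total_interest=$184.70
After 6 (withdraw($100)): balance=$884.70 total_interest=$184.70

Answer: 884.70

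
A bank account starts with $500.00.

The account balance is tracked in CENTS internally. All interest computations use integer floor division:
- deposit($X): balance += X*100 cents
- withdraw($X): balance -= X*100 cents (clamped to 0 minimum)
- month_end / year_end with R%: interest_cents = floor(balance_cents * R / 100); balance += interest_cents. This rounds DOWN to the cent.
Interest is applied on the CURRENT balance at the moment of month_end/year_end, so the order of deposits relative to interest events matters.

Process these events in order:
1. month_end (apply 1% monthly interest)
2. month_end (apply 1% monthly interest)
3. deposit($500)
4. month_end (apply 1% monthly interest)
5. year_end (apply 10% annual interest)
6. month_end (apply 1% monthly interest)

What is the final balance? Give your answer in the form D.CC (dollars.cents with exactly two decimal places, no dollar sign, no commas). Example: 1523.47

Answer: 1133.38

Derivation:
After 1 (month_end (apply 1% monthly interest)): balance=$505.00 total_interest=$5.00
After 2 (month_end (apply 1% monthly interest)): balance=$510.05 total_interest=$10.05
After 3 (deposit($500)): balance=$1010.05 total_interest=$10.05
After 4 (month_end (apply 1% monthly interest)): balance=$1020.15 total_interest=$20.15
After 5 (year_end (apply 10% annual interest)): balance=$1122.16 total_interest=$122.16
After 6 (month_end (apply 1% monthly interest)): balance=$1133.38 total_interest=$133.38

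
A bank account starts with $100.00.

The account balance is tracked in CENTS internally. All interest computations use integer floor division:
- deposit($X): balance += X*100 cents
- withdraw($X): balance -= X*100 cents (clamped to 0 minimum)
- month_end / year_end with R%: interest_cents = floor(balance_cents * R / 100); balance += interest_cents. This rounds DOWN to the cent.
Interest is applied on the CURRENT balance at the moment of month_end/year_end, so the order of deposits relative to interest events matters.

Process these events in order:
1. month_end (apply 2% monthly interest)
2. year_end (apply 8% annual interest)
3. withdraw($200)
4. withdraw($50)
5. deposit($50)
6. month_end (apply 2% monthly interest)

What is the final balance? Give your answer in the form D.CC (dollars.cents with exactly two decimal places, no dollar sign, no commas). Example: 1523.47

After 1 (month_end (apply 2% monthly interest)): balance=$102.00 total_interest=$2.00
After 2 (year_end (apply 8% annual interest)): balance=$110.16 total_interest=$10.16
After 3 (withdraw($200)): balance=$0.00 total_interest=$10.16
After 4 (withdraw($50)): balance=$0.00 total_interest=$10.16
After 5 (deposit($50)): balance=$50.00 total_interest=$10.16
After 6 (month_end (apply 2% monthly interest)): balance=$51.00 total_interest=$11.16

Answer: 51.00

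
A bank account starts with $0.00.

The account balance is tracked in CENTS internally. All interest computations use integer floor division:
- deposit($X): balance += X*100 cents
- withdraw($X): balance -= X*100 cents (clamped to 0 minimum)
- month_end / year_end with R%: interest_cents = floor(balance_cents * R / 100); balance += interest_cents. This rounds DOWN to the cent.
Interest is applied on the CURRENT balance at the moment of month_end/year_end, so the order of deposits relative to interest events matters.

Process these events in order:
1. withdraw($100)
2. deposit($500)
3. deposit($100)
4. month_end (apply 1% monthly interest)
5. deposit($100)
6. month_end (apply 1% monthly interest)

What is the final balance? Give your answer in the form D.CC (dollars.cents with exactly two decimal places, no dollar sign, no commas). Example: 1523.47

After 1 (withdraw($100)): balance=$0.00 total_interest=$0.00
After 2 (deposit($500)): balance=$500.00 total_interest=$0.00
After 3 (deposit($100)): balance=$600.00 total_interest=$0.00
After 4 (month_end (apply 1% monthly interest)): balance=$606.00 total_interest=$6.00
After 5 (deposit($100)): balance=$706.00 total_interest=$6.00
After 6 (month_end (apply 1% monthly interest)): balance=$713.06 total_interest=$13.06

Answer: 713.06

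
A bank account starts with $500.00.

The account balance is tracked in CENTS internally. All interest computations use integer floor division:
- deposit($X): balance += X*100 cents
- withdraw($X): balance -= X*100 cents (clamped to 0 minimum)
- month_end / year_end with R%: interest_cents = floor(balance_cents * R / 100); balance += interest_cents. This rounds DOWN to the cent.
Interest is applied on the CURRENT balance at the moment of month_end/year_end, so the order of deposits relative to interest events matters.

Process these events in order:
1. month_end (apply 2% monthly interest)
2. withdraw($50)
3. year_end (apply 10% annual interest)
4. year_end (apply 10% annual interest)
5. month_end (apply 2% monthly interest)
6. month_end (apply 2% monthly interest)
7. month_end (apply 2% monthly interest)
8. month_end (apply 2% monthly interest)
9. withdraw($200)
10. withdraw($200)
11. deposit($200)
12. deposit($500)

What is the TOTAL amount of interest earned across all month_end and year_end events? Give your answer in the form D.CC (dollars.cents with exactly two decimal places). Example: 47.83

After 1 (month_end (apply 2% monthly interest)): balance=$510.00 total_interest=$10.00
After 2 (withdraw($50)): balance=$460.00 total_interest=$10.00
After 3 (year_end (apply 10% annual interest)): balance=$506.00 total_interest=$56.00
After 4 (year_end (apply 10% annual interest)): balance=$556.60 total_interest=$106.60
After 5 (month_end (apply 2% monthly interest)): balance=$567.73 total_interest=$117.73
After 6 (month_end (apply 2% monthly interest)): balance=$579.08 total_interest=$129.08
After 7 (month_end (apply 2% monthly interest)): balance=$590.66 total_interest=$140.66
After 8 (month_end (apply 2% monthly interest)): balance=$602.47 total_interest=$152.47
After 9 (withdraw($200)): balance=$402.47 total_interest=$152.47
After 10 (withdraw($200)): balance=$202.47 total_interest=$152.47
After 11 (deposit($200)): balance=$402.47 total_interest=$152.47
After 12 (deposit($500)): balance=$902.47 total_interest=$152.47

Answer: 152.47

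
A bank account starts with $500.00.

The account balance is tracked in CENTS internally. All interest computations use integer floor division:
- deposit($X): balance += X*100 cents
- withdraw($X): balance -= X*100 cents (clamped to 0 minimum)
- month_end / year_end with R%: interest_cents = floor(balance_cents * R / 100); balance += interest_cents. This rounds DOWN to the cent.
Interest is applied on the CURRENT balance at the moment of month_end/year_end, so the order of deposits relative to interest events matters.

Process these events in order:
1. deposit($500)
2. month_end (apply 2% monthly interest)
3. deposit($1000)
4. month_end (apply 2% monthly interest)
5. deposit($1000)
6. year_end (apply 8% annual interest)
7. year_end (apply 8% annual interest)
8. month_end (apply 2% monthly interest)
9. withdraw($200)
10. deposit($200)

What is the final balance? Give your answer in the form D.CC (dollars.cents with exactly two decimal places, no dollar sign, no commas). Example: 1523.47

After 1 (deposit($500)): balance=$1000.00 total_interest=$0.00
After 2 (month_end (apply 2% monthly interest)): balance=$1020.00 total_interest=$20.00
After 3 (deposit($1000)): balance=$2020.00 total_interest=$20.00
After 4 (month_end (apply 2% monthly interest)): balance=$2060.40 total_interest=$60.40
After 5 (deposit($1000)): balance=$3060.40 total_interest=$60.40
After 6 (year_end (apply 8% annual interest)): balance=$3305.23 total_interest=$305.23
After 7 (year_end (apply 8% annual interest)): balance=$3569.64 total_interest=$569.64
After 8 (month_end (apply 2% monthly interest)): balance=$3641.03 total_interest=$641.03
After 9 (withdraw($200)): balance=$3441.03 total_interest=$641.03
After 10 (deposit($200)): balance=$3641.03 total_interest=$641.03

Answer: 3641.03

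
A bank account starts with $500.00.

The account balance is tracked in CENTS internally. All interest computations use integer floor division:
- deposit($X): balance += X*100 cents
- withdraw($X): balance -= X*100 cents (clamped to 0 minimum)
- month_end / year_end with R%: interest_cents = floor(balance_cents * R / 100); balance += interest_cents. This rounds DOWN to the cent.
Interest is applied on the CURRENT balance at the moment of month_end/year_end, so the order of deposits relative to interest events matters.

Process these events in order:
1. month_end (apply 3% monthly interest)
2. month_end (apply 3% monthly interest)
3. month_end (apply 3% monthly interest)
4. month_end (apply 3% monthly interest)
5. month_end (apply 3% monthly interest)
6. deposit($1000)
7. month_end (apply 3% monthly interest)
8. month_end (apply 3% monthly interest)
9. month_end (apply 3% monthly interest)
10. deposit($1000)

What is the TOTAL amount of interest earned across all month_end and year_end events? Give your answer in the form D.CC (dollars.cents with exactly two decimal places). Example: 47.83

After 1 (month_end (apply 3% monthly interest)): balance=$515.00 total_interest=$15.00
After 2 (month_end (apply 3% monthly interest)): balance=$530.45 total_interest=$30.45
After 3 (month_end (apply 3% monthly interest)): balance=$546.36 total_interest=$46.36
After 4 (month_end (apply 3% monthly interest)): balance=$562.75 total_interest=$62.75
After 5 (month_end (apply 3% monthly interest)): balance=$579.63 total_interest=$79.63
After 6 (deposit($1000)): balance=$1579.63 total_interest=$79.63
After 7 (month_end (apply 3% monthly interest)): balance=$1627.01 total_interest=$127.01
After 8 (month_end (apply 3% monthly interest)): balance=$1675.82 total_interest=$175.82
After 9 (month_end (apply 3% monthly interest)): balance=$1726.09 total_interest=$226.09
After 10 (deposit($1000)): balance=$2726.09 total_interest=$226.09

Answer: 226.09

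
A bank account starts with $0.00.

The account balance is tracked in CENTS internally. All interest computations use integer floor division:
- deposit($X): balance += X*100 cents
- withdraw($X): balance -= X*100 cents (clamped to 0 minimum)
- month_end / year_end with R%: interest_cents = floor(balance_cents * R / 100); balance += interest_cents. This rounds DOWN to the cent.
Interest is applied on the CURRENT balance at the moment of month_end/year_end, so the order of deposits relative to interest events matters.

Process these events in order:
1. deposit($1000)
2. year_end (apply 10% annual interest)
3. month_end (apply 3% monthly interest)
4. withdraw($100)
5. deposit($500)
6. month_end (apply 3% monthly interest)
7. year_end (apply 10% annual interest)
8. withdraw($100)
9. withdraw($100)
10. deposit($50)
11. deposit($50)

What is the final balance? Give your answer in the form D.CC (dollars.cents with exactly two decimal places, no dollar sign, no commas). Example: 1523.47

Answer: 1636.88

Derivation:
After 1 (deposit($1000)): balance=$1000.00 total_interest=$0.00
After 2 (year_end (apply 10% annual interest)): balance=$1100.00 total_interest=$100.00
After 3 (month_end (apply 3% monthly interest)): balance=$1133.00 total_interest=$133.00
After 4 (withdraw($100)): balance=$1033.00 total_interest=$133.00
After 5 (deposit($500)): balance=$1533.00 total_interest=$133.00
After 6 (month_end (apply 3% monthly interest)): balance=$1578.99 total_interest=$178.99
After 7 (year_end (apply 10% annual interest)): balance=$1736.88 total_interest=$336.88
After 8 (withdraw($100)): balance=$1636.88 total_interest=$336.88
After 9 (withdraw($100)): balance=$1536.88 total_interest=$336.88
After 10 (deposit($50)): balance=$1586.88 total_interest=$336.88
After 11 (deposit($50)): balance=$1636.88 total_interest=$336.88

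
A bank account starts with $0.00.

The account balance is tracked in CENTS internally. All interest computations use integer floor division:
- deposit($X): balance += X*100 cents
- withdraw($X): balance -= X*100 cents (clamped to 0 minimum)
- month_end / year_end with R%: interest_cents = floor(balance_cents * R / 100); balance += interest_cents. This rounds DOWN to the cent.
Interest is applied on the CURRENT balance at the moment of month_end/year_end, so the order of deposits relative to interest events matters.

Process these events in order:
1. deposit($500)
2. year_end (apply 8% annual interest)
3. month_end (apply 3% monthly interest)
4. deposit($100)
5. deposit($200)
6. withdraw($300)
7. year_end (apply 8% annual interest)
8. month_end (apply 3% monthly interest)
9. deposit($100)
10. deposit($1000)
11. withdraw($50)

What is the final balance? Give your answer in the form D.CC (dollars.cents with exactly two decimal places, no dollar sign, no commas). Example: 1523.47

Answer: 1668.71

Derivation:
After 1 (deposit($500)): balance=$500.00 total_interest=$0.00
After 2 (year_end (apply 8% annual interest)): balance=$540.00 total_interest=$40.00
After 3 (month_end (apply 3% monthly interest)): balance=$556.20 total_interest=$56.20
After 4 (deposit($100)): balance=$656.20 total_interest=$56.20
After 5 (deposit($200)): balance=$856.20 total_interest=$56.20
After 6 (withdraw($300)): balance=$556.20 total_interest=$56.20
After 7 (year_end (apply 8% annual interest)): balance=$600.69 total_interest=$100.69
After 8 (month_end (apply 3% monthly interest)): balance=$618.71 total_interest=$118.71
After 9 (deposit($100)): balance=$718.71 total_interest=$118.71
After 10 (deposit($1000)): balance=$1718.71 total_interest=$118.71
After 11 (withdraw($50)): balance=$1668.71 total_interest=$118.71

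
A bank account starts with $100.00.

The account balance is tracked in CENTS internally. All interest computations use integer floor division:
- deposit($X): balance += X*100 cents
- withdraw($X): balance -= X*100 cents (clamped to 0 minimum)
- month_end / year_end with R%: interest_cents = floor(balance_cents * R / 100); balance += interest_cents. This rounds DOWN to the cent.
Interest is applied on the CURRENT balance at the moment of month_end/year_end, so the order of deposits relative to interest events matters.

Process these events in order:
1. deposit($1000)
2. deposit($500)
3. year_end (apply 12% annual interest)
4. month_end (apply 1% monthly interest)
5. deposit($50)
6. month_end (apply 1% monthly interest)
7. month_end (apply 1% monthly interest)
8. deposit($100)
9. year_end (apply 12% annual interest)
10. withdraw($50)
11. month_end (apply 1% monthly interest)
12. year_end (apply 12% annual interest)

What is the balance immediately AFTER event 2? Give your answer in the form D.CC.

Answer: 1600.00

Derivation:
After 1 (deposit($1000)): balance=$1100.00 total_interest=$0.00
After 2 (deposit($500)): balance=$1600.00 total_interest=$0.00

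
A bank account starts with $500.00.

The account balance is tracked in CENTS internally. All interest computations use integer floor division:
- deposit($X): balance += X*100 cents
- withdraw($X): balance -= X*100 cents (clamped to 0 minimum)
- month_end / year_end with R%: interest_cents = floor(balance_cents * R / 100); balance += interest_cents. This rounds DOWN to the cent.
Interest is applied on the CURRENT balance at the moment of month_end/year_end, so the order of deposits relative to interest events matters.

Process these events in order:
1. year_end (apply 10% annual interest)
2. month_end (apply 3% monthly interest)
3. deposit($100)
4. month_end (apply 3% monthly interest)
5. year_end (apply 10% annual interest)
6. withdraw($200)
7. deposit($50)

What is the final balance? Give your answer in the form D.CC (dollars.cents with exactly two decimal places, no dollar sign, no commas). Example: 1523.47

Answer: 605.13

Derivation:
After 1 (year_end (apply 10% annual interest)): balance=$550.00 total_interest=$50.00
After 2 (month_end (apply 3% monthly interest)): balance=$566.50 total_interest=$66.50
After 3 (deposit($100)): balance=$666.50 total_interest=$66.50
After 4 (month_end (apply 3% monthly interest)): balance=$686.49 total_interest=$86.49
After 5 (year_end (apply 10% annual interest)): balance=$755.13 total_interest=$155.13
After 6 (withdraw($200)): balance=$555.13 total_interest=$155.13
After 7 (deposit($50)): balance=$605.13 total_interest=$155.13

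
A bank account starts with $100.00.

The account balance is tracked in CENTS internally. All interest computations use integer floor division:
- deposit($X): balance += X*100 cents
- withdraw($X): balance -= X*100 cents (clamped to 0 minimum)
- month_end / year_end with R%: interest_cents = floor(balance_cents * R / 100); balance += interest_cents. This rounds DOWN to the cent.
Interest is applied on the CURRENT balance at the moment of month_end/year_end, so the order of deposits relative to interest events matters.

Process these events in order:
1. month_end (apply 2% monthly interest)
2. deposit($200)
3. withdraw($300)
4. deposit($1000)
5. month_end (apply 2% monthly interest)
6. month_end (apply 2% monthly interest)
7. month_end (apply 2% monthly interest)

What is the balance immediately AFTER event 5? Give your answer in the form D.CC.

Answer: 1022.04

Derivation:
After 1 (month_end (apply 2% monthly interest)): balance=$102.00 total_interest=$2.00
After 2 (deposit($200)): balance=$302.00 total_interest=$2.00
After 3 (withdraw($300)): balance=$2.00 total_interest=$2.00
After 4 (deposit($1000)): balance=$1002.00 total_interest=$2.00
After 5 (month_end (apply 2% monthly interest)): balance=$1022.04 total_interest=$22.04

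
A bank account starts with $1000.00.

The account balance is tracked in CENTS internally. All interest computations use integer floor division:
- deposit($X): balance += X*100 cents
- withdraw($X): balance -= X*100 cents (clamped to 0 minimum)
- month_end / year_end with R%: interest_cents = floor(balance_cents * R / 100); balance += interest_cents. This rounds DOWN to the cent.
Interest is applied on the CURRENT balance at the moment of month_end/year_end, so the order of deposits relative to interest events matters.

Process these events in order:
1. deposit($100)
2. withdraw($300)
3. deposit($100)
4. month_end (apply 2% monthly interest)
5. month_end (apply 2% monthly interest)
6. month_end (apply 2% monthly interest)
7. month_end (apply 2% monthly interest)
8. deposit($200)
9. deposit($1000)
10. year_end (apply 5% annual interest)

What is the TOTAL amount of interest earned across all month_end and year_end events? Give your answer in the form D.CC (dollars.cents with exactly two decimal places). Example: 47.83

Answer: 182.88

Derivation:
After 1 (deposit($100)): balance=$1100.00 total_interest=$0.00
After 2 (withdraw($300)): balance=$800.00 total_interest=$0.00
After 3 (deposit($100)): balance=$900.00 total_interest=$0.00
After 4 (month_end (apply 2% monthly interest)): balance=$918.00 total_interest=$18.00
After 5 (month_end (apply 2% monthly interest)): balance=$936.36 total_interest=$36.36
After 6 (month_end (apply 2% monthly interest)): balance=$955.08 total_interest=$55.08
After 7 (month_end (apply 2% monthly interest)): balance=$974.18 total_interest=$74.18
After 8 (deposit($200)): balance=$1174.18 total_interest=$74.18
After 9 (deposit($1000)): balance=$2174.18 total_interest=$74.18
After 10 (year_end (apply 5% annual interest)): balance=$2282.88 total_interest=$182.88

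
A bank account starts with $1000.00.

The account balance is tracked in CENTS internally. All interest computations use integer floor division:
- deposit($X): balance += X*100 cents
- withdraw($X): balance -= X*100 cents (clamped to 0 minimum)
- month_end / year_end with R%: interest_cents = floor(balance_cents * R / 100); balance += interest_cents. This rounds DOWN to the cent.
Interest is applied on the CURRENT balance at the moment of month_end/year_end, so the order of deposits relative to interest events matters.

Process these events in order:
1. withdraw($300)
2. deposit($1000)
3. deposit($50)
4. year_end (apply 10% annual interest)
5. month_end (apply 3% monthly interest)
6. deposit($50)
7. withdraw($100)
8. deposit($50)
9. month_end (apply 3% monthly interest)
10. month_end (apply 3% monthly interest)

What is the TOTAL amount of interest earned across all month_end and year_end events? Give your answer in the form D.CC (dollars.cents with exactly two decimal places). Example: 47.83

Answer: 353.49

Derivation:
After 1 (withdraw($300)): balance=$700.00 total_interest=$0.00
After 2 (deposit($1000)): balance=$1700.00 total_interest=$0.00
After 3 (deposit($50)): balance=$1750.00 total_interest=$0.00
After 4 (year_end (apply 10% annual interest)): balance=$1925.00 total_interest=$175.00
After 5 (month_end (apply 3% monthly interest)): balance=$1982.75 total_interest=$232.75
After 6 (deposit($50)): balance=$2032.75 total_interest=$232.75
After 7 (withdraw($100)): balance=$1932.75 total_interest=$232.75
After 8 (deposit($50)): balance=$1982.75 total_interest=$232.75
After 9 (month_end (apply 3% monthly interest)): balance=$2042.23 total_interest=$292.23
After 10 (month_end (apply 3% monthly interest)): balance=$2103.49 total_interest=$353.49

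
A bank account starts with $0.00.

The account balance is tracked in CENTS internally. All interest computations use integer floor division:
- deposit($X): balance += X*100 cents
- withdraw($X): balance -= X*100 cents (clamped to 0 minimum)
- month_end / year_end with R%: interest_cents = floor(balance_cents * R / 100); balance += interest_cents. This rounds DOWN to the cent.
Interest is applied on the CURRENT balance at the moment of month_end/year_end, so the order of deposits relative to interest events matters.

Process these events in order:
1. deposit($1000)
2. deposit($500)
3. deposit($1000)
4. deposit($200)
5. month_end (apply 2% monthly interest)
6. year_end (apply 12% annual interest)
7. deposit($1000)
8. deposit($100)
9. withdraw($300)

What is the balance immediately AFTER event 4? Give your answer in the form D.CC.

After 1 (deposit($1000)): balance=$1000.00 total_interest=$0.00
After 2 (deposit($500)): balance=$1500.00 total_interest=$0.00
After 3 (deposit($1000)): balance=$2500.00 total_interest=$0.00
After 4 (deposit($200)): balance=$2700.00 total_interest=$0.00

Answer: 2700.00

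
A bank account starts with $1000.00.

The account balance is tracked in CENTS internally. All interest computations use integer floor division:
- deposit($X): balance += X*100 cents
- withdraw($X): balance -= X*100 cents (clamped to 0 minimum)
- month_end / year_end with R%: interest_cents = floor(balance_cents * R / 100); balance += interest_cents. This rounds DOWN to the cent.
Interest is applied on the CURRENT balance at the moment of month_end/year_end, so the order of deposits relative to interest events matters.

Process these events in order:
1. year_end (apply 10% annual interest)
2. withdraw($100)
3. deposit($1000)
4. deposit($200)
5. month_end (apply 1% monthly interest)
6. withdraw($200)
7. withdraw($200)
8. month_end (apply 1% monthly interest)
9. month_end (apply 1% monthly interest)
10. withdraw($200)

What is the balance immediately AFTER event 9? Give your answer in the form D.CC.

After 1 (year_end (apply 10% annual interest)): balance=$1100.00 total_interest=$100.00
After 2 (withdraw($100)): balance=$1000.00 total_interest=$100.00
After 3 (deposit($1000)): balance=$2000.00 total_interest=$100.00
After 4 (deposit($200)): balance=$2200.00 total_interest=$100.00
After 5 (month_end (apply 1% monthly interest)): balance=$2222.00 total_interest=$122.00
After 6 (withdraw($200)): balance=$2022.00 total_interest=$122.00
After 7 (withdraw($200)): balance=$1822.00 total_interest=$122.00
After 8 (month_end (apply 1% monthly interest)): balance=$1840.22 total_interest=$140.22
After 9 (month_end (apply 1% monthly interest)): balance=$1858.62 total_interest=$158.62

Answer: 1858.62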